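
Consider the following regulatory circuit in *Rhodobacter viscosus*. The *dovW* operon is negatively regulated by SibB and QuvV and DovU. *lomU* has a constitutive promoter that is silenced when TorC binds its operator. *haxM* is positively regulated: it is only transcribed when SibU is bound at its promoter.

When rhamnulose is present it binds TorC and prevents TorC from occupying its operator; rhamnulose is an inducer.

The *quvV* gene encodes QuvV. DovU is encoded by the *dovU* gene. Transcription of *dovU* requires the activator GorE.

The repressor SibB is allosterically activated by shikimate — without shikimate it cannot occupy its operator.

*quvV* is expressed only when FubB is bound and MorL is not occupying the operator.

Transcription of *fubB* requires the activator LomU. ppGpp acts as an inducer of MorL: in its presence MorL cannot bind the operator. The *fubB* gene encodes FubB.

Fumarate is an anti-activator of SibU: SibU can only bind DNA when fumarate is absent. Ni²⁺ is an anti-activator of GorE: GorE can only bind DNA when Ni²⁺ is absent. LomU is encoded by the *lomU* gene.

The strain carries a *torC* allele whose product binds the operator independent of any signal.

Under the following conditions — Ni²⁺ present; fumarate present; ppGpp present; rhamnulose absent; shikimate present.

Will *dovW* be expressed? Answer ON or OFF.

OFF

Shikimate is present, so SibB is active.
ppGpp is present, so MorL is inactive.
TorC is constitutively active in this strain.
With repressor TorC bound, *lomU* is not transcribed.
So LomU is not produced.
Required activator LomU is absent, so *fubB* is not transcribed.
So FubB is not produced.
Required activator FubB is absent, so *quvV* is not transcribed.
So QuvV is not produced.
Ni²⁺ is present, so GorE is inactive.
Required activator GorE is absent, so *dovU* is not transcribed.
So DovU is not produced.
With repressor SibB bound, *dovW* is not transcribed.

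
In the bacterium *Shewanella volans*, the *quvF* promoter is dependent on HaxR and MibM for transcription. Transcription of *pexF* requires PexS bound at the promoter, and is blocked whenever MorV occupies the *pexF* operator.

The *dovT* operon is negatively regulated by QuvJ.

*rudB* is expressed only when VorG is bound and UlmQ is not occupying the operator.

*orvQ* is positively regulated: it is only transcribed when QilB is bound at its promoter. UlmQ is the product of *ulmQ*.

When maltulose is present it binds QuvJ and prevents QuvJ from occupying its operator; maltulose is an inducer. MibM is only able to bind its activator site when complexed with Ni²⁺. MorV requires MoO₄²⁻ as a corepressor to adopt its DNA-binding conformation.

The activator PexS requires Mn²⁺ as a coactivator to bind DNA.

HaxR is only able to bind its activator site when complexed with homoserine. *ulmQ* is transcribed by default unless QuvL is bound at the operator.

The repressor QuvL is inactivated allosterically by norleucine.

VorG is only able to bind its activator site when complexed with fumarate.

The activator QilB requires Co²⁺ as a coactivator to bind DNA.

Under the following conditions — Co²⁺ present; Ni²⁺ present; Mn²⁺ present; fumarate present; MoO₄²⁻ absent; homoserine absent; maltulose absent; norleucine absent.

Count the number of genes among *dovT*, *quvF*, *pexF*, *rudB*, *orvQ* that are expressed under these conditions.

Maltulose is absent, so QuvJ is active.
With repressor QuvJ bound, *dovT* is not transcribed.
→ *dovT* is OFF.
Homoserine is absent, so HaxR is inactive.
Ni²⁺ is present, so MibM is active.
Required activator HaxR is absent, so *quvF* is not transcribed.
→ *quvF* is OFF.
MoO₄²⁻ is absent, so MorV is inactive.
Mn²⁺ is present, so PexS is active.
No repressor is bound and PexS is active, so *pexF* is transcribed.
→ *pexF* is ON.
Norleucine is absent, so QuvL is active.
With repressor QuvL bound, *ulmQ* is not transcribed.
So UlmQ is not produced.
Fumarate is present, so VorG is active.
No repressor is bound and VorG is active, so *rudB* is transcribed.
→ *rudB* is ON.
Co²⁺ is present, so QilB is active.
No repressor is bound and QilB is active, so *orvQ* is transcribed.
→ *orvQ* is ON.
3 of the 5 genes are transcribed.

3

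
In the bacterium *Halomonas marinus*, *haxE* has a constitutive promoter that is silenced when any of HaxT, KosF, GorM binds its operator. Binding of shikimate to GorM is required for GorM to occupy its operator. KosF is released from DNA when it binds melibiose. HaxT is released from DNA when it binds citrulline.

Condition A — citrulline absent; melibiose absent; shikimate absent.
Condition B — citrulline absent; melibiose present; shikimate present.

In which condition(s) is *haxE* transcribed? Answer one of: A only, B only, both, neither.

Condition A:
Citrulline is absent, so HaxT is active.
Melibiose is absent, so KosF is active.
Shikimate is absent, so GorM is inactive.
With repressor HaxT bound, *haxE* is not transcribed.
→ *haxE* is OFF in A.
Condition B:
Citrulline is absent, so HaxT is active.
Melibiose is present, so KosF is inactive.
Shikimate is present, so GorM is active.
With repressor HaxT bound, *haxE* is not transcribed.
→ *haxE* is OFF in B.

neither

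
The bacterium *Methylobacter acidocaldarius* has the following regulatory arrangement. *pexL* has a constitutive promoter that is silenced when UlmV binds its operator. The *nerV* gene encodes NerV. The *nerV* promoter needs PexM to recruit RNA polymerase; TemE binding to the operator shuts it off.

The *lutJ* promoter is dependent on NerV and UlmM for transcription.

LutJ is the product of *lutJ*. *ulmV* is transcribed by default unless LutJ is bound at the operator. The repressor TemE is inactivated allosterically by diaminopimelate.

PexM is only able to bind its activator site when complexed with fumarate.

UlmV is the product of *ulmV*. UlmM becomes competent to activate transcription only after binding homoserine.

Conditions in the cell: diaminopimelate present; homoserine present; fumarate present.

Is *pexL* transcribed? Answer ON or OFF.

Diaminopimelate is present, so TemE is inactive.
Fumarate is present, so PexM is active.
No repressor is bound and PexM is active, so *nerV* is transcribed.
So NerV is produced and active.
Homoserine is present, so UlmM is active.
No repressor is bound and NerV and UlmM are active, so *lutJ* is transcribed.
So LutJ is produced and active.
With repressor LutJ bound, *ulmV* is not transcribed.
So UlmV is not produced.
With no repressor bound, *pexL* is transcribed.

ON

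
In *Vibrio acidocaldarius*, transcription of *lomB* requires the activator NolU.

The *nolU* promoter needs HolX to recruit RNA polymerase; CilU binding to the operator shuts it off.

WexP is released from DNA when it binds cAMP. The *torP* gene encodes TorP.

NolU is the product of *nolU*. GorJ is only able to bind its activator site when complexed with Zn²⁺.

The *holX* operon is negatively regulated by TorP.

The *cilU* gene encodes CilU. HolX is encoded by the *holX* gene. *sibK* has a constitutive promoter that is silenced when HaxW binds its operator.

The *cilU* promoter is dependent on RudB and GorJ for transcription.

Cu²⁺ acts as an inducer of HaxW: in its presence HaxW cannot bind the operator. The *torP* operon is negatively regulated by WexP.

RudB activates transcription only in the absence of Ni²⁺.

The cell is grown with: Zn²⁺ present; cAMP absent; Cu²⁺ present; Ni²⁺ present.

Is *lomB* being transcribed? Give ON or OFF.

ON

cAMP is absent, so WexP is active.
With repressor WexP bound, *torP* is not transcribed.
So TorP is not produced.
With no repressor bound, *holX* is transcribed.
So HolX is produced and active.
Ni²⁺ is present, so RudB is inactive.
Zn²⁺ is present, so GorJ is active.
Required activator RudB is absent, so *cilU* is not transcribed.
So CilU is not produced.
No repressor is bound and HolX is active, so *nolU* is transcribed.
So NolU is produced and active.
No repressor is bound and NolU is active, so *lomB* is transcribed.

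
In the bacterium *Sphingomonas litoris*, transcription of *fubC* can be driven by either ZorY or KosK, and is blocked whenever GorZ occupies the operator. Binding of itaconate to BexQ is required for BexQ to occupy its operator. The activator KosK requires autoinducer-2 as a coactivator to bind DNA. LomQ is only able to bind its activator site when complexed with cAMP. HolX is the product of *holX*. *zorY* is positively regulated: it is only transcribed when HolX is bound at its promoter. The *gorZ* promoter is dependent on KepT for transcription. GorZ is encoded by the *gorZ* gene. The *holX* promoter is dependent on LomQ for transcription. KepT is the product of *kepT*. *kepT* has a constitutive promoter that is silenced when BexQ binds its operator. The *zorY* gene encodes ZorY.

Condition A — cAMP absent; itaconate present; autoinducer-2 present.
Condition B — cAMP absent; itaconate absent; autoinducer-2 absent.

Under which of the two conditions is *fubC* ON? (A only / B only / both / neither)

A only

Condition A:
cAMP is absent, so LomQ is inactive.
Required activator LomQ is absent, so *holX* is not transcribed.
So HolX is not produced.
Required activator HolX is absent, so *zorY* is not transcribed.
So ZorY is not produced.
Itaconate is present, so BexQ is active.
With repressor BexQ bound, *kepT* is not transcribed.
So KepT is not produced.
Required activator KepT is absent, so *gorZ* is not transcribed.
So GorZ is not produced.
Autoinducer-2 is present, so KosK is active.
Activator KosK is present, so *fubC* is transcribed.
→ *fubC* is ON in A.
Condition B:
cAMP is absent, so LomQ is inactive.
Required activator LomQ is absent, so *holX* is not transcribed.
So HolX is not produced.
Required activator HolX is absent, so *zorY* is not transcribed.
So ZorY is not produced.
Itaconate is absent, so BexQ is inactive.
With no repressor bound, *kepT* is transcribed.
So KepT is produced and active.
No repressor is bound and KepT is active, so *gorZ* is transcribed.
So GorZ is produced and active.
Autoinducer-2 is absent, so KosK is inactive.
With repressor GorZ bound, *fubC* is not transcribed.
→ *fubC* is OFF in B.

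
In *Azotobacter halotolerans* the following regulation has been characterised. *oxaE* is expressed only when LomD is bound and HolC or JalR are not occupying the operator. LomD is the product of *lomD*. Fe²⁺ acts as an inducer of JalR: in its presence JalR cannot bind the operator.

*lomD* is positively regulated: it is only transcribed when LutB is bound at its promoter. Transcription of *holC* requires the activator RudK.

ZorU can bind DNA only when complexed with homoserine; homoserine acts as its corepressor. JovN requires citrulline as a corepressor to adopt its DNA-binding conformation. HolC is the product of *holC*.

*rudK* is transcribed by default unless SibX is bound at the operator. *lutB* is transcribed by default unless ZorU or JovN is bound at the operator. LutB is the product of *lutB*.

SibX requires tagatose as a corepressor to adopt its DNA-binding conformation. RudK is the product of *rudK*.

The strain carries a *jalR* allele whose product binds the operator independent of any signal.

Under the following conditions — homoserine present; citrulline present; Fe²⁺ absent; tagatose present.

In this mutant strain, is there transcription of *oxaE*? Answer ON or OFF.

OFF

Tagatose is present, so SibX is active.
With repressor SibX bound, *rudK* is not transcribed.
So RudK is not produced.
Required activator RudK is absent, so *holC* is not transcribed.
So HolC is not produced.
Homoserine is present, so ZorU is active.
Citrulline is present, so JovN is active.
With repressor ZorU bound, *lutB* is not transcribed.
So LutB is not produced.
Required activator LutB is absent, so *lomD* is not transcribed.
So LomD is not produced.
JalR is constitutively active in this strain.
With repressor JalR bound, *oxaE* is not transcribed.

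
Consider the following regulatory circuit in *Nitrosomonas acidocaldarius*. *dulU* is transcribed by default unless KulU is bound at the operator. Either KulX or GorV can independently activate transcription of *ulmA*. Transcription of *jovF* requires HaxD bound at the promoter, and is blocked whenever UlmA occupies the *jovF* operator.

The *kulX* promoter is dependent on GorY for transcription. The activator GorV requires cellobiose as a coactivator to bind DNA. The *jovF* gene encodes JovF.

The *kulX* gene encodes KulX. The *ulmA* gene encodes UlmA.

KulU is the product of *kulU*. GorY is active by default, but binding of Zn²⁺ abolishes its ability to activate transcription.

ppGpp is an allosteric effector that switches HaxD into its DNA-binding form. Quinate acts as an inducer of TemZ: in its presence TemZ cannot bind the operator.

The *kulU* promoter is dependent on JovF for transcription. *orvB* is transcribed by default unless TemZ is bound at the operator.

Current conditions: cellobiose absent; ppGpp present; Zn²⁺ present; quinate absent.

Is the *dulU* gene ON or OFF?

OFF

Zn²⁺ is present, so GorY is inactive.
Required activator GorY is absent, so *kulX* is not transcribed.
So KulX is not produced.
Cellobiose is absent, so GorV is inactive.
No activator is available at the *ulmA* promoter, so *ulmA* is not transcribed.
So UlmA is not produced.
ppGpp is present, so HaxD is active.
No repressor is bound and HaxD is active, so *jovF* is transcribed.
So JovF is produced and active.
No repressor is bound and JovF is active, so *kulU* is transcribed.
So KulU is produced and active.
With repressor KulU bound, *dulU* is not transcribed.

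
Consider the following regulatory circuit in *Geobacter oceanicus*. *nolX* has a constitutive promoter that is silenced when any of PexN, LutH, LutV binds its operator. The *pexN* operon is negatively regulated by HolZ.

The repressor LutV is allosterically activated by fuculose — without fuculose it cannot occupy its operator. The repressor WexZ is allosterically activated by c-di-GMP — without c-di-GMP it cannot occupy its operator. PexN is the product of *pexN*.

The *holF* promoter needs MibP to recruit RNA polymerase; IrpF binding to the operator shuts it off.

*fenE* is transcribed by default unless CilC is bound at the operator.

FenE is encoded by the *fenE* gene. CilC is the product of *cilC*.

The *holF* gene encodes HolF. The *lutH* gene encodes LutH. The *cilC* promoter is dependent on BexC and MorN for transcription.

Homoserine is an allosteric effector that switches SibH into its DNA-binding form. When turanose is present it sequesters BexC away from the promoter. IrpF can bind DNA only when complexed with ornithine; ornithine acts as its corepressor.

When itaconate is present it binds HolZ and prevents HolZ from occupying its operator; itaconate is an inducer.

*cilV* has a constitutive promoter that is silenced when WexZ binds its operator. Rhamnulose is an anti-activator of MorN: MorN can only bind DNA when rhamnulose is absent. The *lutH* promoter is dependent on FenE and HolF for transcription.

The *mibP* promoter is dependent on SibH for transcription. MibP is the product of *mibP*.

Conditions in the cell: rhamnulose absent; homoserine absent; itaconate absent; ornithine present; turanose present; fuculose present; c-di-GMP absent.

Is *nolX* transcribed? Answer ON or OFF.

Itaconate is absent, so HolZ is active.
With repressor HolZ bound, *pexN* is not transcribed.
So PexN is not produced.
Turanose is present, so BexC is inactive.
Rhamnulose is absent, so MorN is active.
Required activator BexC is absent, so *cilC* is not transcribed.
So CilC is not produced.
With no repressor bound, *fenE* is transcribed.
So FenE is produced and active.
Homoserine is absent, so SibH is inactive.
Required activator SibH is absent, so *mibP* is not transcribed.
So MibP is not produced.
Ornithine is present, so IrpF is active.
With repressor IrpF bound, *holF* is not transcribed.
So HolF is not produced.
Required activator HolF is absent, so *lutH* is not transcribed.
So LutH is not produced.
Fuculose is present, so LutV is active.
With repressor LutV bound, *nolX* is not transcribed.

OFF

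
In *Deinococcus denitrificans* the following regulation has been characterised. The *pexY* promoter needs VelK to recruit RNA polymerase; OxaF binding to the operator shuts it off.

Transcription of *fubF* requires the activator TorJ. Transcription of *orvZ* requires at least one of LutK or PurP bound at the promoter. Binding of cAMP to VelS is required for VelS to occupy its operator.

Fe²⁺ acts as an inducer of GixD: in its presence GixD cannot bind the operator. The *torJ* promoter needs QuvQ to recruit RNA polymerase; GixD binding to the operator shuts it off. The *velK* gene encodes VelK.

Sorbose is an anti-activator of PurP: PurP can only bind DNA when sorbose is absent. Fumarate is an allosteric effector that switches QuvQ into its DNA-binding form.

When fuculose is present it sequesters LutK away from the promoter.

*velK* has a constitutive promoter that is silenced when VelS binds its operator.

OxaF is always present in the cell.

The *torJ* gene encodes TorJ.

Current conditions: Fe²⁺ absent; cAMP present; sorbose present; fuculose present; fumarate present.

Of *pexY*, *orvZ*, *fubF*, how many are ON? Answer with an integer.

OxaF is produced constitutively and is active.
cAMP is present, so VelS is active.
With repressor VelS bound, *velK* is not transcribed.
So VelK is not produced.
With repressor OxaF bound, *pexY* is not transcribed.
→ *pexY* is OFF.
Fuculose is present, so LutK is inactive.
Sorbose is present, so PurP is inactive.
No activator is available at the *orvZ* promoter, so *orvZ* is not transcribed.
→ *orvZ* is OFF.
Fe²⁺ is absent, so GixD is active.
Fumarate is present, so QuvQ is active.
With repressor GixD bound, *torJ* is not transcribed.
So TorJ is not produced.
Required activator TorJ is absent, so *fubF* is not transcribed.
→ *fubF* is OFF.
0 of the 3 genes are transcribed.

0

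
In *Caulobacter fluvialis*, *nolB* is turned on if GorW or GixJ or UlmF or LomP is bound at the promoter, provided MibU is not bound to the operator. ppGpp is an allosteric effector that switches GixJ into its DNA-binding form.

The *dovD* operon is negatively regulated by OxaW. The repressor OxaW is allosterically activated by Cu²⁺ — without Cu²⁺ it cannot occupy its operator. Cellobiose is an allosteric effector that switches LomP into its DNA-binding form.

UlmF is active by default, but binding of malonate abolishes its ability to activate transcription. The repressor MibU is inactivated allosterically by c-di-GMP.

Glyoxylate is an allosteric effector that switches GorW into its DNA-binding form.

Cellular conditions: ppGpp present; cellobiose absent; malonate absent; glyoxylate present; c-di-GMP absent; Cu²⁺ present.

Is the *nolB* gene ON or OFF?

OFF

Glyoxylate is present, so GorW is active.
ppGpp is present, so GixJ is active.
c-di-GMP is absent, so MibU is active.
Malonate is absent, so UlmF is active.
Cellobiose is absent, so LomP is inactive.
With repressor MibU bound, *nolB* is not transcribed.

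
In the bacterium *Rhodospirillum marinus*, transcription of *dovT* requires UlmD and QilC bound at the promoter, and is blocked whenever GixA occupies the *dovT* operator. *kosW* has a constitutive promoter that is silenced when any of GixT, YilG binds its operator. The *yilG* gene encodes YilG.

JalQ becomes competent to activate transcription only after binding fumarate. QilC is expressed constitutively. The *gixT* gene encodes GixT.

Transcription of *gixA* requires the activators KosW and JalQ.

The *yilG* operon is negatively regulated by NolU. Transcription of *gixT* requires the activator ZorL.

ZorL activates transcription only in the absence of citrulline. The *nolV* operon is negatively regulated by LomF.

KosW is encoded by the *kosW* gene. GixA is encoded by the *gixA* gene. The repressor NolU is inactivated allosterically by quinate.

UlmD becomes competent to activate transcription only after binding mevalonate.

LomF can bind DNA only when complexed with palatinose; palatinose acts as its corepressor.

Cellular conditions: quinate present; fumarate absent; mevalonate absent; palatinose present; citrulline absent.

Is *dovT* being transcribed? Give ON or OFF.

OFF

Mevalonate is absent, so UlmD is inactive.
QilC is produced constitutively and is active.
Citrulline is absent, so ZorL is active.
No repressor is bound and ZorL is active, so *gixT* is transcribed.
So GixT is produced and active.
Quinate is present, so NolU is inactive.
With no repressor bound, *yilG* is transcribed.
So YilG is produced and active.
With repressor GixT bound, *kosW* is not transcribed.
So KosW is not produced.
Fumarate is absent, so JalQ is inactive.
Required activator KosW is absent, so *gixA* is not transcribed.
So GixA is not produced.
Required activator UlmD is absent, so *dovT* is not transcribed.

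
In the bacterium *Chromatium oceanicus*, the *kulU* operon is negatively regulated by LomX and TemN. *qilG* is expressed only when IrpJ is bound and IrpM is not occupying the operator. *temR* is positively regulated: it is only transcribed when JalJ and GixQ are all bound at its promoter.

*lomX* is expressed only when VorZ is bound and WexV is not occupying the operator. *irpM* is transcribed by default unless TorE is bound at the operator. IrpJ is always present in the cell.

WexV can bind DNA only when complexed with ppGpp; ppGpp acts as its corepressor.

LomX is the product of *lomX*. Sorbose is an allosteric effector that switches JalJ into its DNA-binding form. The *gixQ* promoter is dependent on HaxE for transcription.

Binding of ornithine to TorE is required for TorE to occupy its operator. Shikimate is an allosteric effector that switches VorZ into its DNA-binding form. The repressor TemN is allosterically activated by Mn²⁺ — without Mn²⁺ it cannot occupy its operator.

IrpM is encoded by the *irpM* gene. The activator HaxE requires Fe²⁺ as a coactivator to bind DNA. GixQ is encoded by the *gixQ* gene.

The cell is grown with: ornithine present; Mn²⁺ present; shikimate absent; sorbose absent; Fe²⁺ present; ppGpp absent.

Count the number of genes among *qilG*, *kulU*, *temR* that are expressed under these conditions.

1

Ornithine is present, so TorE is active.
With repressor TorE bound, *irpM* is not transcribed.
So IrpM is not produced.
IrpJ is produced constitutively and is active.
No repressor is bound and IrpJ is active, so *qilG* is transcribed.
→ *qilG* is ON.
Shikimate is absent, so VorZ is inactive.
ppGpp is absent, so WexV is inactive.
Required activator VorZ is absent, so *lomX* is not transcribed.
So LomX is not produced.
Mn²⁺ is present, so TemN is active.
With repressor TemN bound, *kulU* is not transcribed.
→ *kulU* is OFF.
Sorbose is absent, so JalJ is inactive.
Fe²⁺ is present, so HaxE is active.
No repressor is bound and HaxE is active, so *gixQ* is transcribed.
So GixQ is produced and active.
Required activator JalJ is absent, so *temR* is not transcribed.
→ *temR* is OFF.
1 of the 3 genes is transcribed.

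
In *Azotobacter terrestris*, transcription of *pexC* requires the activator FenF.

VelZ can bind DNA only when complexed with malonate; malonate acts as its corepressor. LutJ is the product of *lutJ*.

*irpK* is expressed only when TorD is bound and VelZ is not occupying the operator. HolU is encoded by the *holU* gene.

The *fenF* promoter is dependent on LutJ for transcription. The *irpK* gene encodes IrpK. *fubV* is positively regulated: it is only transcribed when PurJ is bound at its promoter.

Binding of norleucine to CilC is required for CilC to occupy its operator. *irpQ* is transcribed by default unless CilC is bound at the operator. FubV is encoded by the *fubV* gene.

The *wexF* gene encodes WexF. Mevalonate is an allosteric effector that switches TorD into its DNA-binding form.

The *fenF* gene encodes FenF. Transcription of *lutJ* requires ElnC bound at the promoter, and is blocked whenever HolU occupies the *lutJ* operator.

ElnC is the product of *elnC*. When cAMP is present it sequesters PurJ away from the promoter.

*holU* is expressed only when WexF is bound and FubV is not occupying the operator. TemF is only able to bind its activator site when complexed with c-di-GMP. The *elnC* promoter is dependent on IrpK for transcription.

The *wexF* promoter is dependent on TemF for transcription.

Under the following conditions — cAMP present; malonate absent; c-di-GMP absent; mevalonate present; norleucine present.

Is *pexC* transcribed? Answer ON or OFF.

c-di-GMP is absent, so TemF is inactive.
Required activator TemF is absent, so *wexF* is not transcribed.
So WexF is not produced.
cAMP is present, so PurJ is inactive.
Required activator PurJ is absent, so *fubV* is not transcribed.
So FubV is not produced.
Required activator WexF is absent, so *holU* is not transcribed.
So HolU is not produced.
Malonate is absent, so VelZ is inactive.
Mevalonate is present, so TorD is active.
No repressor is bound and TorD is active, so *irpK* is transcribed.
So IrpK is produced and active.
No repressor is bound and IrpK is active, so *elnC* is transcribed.
So ElnC is produced and active.
No repressor is bound and ElnC is active, so *lutJ* is transcribed.
So LutJ is produced and active.
No repressor is bound and LutJ is active, so *fenF* is transcribed.
So FenF is produced and active.
No repressor is bound and FenF is active, so *pexC* is transcribed.

ON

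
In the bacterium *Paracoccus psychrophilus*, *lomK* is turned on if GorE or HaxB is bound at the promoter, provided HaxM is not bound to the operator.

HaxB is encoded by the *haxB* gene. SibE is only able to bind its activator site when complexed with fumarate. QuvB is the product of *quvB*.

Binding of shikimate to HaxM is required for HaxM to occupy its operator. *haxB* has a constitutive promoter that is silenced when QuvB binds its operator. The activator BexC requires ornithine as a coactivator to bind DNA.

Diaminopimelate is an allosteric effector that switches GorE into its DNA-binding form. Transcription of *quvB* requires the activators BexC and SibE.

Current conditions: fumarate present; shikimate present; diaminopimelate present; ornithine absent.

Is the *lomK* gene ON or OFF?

OFF

Diaminopimelate is present, so GorE is active.
Shikimate is present, so HaxM is active.
Ornithine is absent, so BexC is inactive.
Fumarate is present, so SibE is active.
Required activator BexC is absent, so *quvB* is not transcribed.
So QuvB is not produced.
With no repressor bound, *haxB* is transcribed.
So HaxB is produced and active.
With repressor HaxM bound, *lomK* is not transcribed.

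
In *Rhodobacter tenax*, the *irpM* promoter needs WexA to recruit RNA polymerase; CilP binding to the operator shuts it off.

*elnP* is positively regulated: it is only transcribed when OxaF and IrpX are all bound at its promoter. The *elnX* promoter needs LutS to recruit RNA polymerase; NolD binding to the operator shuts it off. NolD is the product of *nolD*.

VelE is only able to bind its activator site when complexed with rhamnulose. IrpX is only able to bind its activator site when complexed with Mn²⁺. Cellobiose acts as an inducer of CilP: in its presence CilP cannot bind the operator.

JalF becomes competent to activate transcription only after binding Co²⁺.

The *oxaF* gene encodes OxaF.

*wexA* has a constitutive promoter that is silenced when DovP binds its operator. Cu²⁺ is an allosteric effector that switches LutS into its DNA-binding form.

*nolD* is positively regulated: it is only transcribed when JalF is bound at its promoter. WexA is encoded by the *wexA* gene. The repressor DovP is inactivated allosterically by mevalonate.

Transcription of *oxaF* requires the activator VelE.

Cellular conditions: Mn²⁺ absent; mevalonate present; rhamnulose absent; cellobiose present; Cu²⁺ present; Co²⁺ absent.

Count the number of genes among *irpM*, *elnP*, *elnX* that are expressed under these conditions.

2

Cellobiose is present, so CilP is inactive.
Mevalonate is present, so DovP is inactive.
With no repressor bound, *wexA* is transcribed.
So WexA is produced and active.
No repressor is bound and WexA is active, so *irpM* is transcribed.
→ *irpM* is ON.
Rhamnulose is absent, so VelE is inactive.
Required activator VelE is absent, so *oxaF* is not transcribed.
So OxaF is not produced.
Mn²⁺ is absent, so IrpX is inactive.
Required activator OxaF is absent, so *elnP* is not transcribed.
→ *elnP* is OFF.
Cu²⁺ is present, so LutS is active.
Co²⁺ is absent, so JalF is inactive.
Required activator JalF is absent, so *nolD* is not transcribed.
So NolD is not produced.
No repressor is bound and LutS is active, so *elnX* is transcribed.
→ *elnX* is ON.
2 of the 3 genes are transcribed.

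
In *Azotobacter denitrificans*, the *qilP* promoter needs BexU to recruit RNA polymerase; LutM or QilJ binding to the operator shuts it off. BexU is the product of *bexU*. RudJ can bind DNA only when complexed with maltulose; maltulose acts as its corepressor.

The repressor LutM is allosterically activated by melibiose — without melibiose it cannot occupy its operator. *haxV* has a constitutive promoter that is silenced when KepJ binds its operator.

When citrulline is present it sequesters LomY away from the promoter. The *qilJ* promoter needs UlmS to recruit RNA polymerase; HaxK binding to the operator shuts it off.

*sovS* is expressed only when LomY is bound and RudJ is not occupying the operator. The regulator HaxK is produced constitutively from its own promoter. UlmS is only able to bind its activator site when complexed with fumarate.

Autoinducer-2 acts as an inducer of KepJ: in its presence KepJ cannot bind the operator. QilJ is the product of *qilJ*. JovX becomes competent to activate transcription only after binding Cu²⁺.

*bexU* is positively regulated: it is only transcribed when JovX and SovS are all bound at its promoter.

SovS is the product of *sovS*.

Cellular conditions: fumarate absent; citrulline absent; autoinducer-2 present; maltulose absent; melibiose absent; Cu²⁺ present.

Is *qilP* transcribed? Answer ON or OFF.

Cu²⁺ is present, so JovX is active.
Citrulline is absent, so LomY is active.
Maltulose is absent, so RudJ is inactive.
No repressor is bound and LomY is active, so *sovS* is transcribed.
So SovS is produced and active.
No repressor is bound and JovX and SovS are active, so *bexU* is transcribed.
So BexU is produced and active.
Melibiose is absent, so LutM is inactive.
HaxK is produced constitutively and is active.
Fumarate is absent, so UlmS is inactive.
With repressor HaxK bound, *qilJ* is not transcribed.
So QilJ is not produced.
No repressor is bound and BexU is active, so *qilP* is transcribed.

ON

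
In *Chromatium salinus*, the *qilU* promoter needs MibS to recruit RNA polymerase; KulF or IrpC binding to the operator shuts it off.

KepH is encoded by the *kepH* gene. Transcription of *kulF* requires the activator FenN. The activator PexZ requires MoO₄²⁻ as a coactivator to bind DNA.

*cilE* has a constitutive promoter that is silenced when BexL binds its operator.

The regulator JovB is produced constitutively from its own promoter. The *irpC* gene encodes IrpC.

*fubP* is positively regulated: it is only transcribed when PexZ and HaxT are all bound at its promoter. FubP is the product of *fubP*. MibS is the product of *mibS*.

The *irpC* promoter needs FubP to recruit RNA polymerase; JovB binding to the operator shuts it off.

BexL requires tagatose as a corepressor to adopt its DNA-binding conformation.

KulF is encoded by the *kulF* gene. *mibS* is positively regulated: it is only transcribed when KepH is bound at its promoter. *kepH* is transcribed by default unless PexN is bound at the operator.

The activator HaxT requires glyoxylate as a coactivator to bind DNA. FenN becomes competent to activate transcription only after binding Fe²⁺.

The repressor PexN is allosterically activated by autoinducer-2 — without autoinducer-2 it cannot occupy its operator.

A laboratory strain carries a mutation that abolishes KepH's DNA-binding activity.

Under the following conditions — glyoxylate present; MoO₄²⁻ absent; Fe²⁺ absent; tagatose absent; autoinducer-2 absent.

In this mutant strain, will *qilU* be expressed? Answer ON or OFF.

OFF

Fe²⁺ is absent, so FenN is inactive.
Required activator FenN is absent, so *kulF* is not transcribed.
So KulF is not produced.
KepH is non-functional in this strain, so it has no effect.
Required activator KepH is absent, so *mibS* is not transcribed.
So MibS is not produced.
MoO₄²⁻ is absent, so PexZ is inactive.
Glyoxylate is present, so HaxT is active.
Required activator PexZ is absent, so *fubP* is not transcribed.
So FubP is not produced.
JovB is produced constitutively and is active.
With repressor JovB bound, *irpC* is not transcribed.
So IrpC is not produced.
Required activator MibS is absent, so *qilU* is not transcribed.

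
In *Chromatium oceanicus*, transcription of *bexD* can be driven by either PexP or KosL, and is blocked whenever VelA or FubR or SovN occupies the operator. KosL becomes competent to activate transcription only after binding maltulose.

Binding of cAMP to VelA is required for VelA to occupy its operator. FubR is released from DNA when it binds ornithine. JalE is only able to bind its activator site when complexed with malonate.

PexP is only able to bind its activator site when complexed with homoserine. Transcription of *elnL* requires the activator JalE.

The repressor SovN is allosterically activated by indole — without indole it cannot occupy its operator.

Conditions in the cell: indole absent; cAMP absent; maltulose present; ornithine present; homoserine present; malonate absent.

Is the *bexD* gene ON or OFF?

Homoserine is present, so PexP is active.
cAMP is absent, so VelA is inactive.
Ornithine is present, so FubR is inactive.
Indole is absent, so SovN is inactive.
Maltulose is present, so KosL is active.
Activator PexP is present, so *bexD* is transcribed.

ON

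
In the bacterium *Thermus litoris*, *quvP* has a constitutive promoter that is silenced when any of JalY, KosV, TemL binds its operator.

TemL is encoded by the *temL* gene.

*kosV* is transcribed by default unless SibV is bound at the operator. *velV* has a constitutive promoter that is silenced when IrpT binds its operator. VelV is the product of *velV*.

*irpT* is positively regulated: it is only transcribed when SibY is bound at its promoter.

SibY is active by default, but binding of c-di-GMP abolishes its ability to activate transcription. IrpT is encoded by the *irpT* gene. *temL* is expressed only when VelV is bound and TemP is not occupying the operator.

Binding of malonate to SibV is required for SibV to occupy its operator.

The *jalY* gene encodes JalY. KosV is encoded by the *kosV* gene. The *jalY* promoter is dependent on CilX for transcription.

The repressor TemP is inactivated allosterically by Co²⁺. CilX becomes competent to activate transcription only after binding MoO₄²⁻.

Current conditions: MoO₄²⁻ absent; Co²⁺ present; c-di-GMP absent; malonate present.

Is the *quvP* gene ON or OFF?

MoO₄²⁻ is absent, so CilX is inactive.
Required activator CilX is absent, so *jalY* is not transcribed.
So JalY is not produced.
Malonate is present, so SibV is active.
With repressor SibV bound, *kosV* is not transcribed.
So KosV is not produced.
c-di-GMP is absent, so SibY is active.
No repressor is bound and SibY is active, so *irpT* is transcribed.
So IrpT is produced and active.
With repressor IrpT bound, *velV* is not transcribed.
So VelV is not produced.
Co²⁺ is present, so TemP is inactive.
Required activator VelV is absent, so *temL* is not transcribed.
So TemL is not produced.
With no repressor bound, *quvP* is transcribed.

ON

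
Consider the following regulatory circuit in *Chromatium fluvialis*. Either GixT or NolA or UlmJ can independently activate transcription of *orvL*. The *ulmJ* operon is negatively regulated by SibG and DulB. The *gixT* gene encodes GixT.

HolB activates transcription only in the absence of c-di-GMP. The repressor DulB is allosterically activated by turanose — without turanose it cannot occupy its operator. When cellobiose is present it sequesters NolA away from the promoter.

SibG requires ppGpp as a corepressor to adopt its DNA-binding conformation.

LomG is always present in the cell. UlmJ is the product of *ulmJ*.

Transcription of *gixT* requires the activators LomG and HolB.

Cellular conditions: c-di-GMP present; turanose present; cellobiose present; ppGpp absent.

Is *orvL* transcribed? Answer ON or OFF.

LomG is produced constitutively and is active.
c-di-GMP is present, so HolB is inactive.
Required activator HolB is absent, so *gixT* is not transcribed.
So GixT is not produced.
Cellobiose is present, so NolA is inactive.
ppGpp is absent, so SibG is inactive.
Turanose is present, so DulB is active.
With repressor DulB bound, *ulmJ* is not transcribed.
So UlmJ is not produced.
No activator is available at the *orvL* promoter, so *orvL* is not transcribed.

OFF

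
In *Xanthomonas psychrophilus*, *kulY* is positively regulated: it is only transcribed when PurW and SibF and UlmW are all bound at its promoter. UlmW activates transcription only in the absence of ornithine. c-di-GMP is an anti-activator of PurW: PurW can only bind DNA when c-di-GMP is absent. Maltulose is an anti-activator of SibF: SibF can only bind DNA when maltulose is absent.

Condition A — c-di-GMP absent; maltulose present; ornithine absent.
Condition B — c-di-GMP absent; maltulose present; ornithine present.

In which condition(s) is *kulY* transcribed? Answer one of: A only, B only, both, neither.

neither

Condition A:
c-di-GMP is absent, so PurW is active.
Maltulose is present, so SibF is inactive.
Ornithine is absent, so UlmW is active.
Required activator SibF is absent, so *kulY* is not transcribed.
→ *kulY* is OFF in A.
Condition B:
c-di-GMP is absent, so PurW is active.
Maltulose is present, so SibF is inactive.
Ornithine is present, so UlmW is inactive.
Required activator SibF is absent, so *kulY* is not transcribed.
→ *kulY* is OFF in B.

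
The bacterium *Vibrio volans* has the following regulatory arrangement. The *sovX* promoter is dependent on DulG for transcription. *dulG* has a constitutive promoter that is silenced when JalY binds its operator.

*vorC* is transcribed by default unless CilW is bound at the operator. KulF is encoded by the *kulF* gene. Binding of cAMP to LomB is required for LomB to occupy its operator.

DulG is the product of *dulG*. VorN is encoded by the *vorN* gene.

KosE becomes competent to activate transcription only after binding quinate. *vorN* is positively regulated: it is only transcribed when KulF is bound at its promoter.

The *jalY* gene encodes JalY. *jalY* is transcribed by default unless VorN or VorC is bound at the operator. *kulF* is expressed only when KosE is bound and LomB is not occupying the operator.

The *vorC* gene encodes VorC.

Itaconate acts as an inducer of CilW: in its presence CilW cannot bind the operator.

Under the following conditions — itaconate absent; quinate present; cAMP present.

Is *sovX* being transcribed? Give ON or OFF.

cAMP is present, so LomB is active.
Quinate is present, so KosE is active.
With repressor LomB bound, *kulF* is not transcribed.
So KulF is not produced.
Required activator KulF is absent, so *vorN* is not transcribed.
So VorN is not produced.
Itaconate is absent, so CilW is active.
With repressor CilW bound, *vorC* is not transcribed.
So VorC is not produced.
With no repressor bound, *jalY* is transcribed.
So JalY is produced and active.
With repressor JalY bound, *dulG* is not transcribed.
So DulG is not produced.
Required activator DulG is absent, so *sovX* is not transcribed.

OFF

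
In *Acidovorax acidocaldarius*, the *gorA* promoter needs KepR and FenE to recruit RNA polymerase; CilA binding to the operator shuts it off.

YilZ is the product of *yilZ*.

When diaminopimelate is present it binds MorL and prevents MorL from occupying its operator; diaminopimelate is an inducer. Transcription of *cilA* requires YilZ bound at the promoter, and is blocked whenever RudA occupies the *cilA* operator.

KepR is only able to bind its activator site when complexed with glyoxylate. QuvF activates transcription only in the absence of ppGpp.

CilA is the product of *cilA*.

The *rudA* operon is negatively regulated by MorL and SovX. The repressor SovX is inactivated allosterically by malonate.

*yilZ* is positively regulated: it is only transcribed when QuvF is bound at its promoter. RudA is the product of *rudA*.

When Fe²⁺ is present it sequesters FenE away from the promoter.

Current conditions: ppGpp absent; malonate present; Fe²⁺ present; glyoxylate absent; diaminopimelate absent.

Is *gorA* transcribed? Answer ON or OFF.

OFF

Glyoxylate is absent, so KepR is inactive.
Diaminopimelate is absent, so MorL is active.
Malonate is present, so SovX is inactive.
With repressor MorL bound, *rudA* is not transcribed.
So RudA is not produced.
ppGpp is absent, so QuvF is active.
No repressor is bound and QuvF is active, so *yilZ* is transcribed.
So YilZ is produced and active.
No repressor is bound and YilZ is active, so *cilA* is transcribed.
So CilA is produced and active.
Fe²⁺ is present, so FenE is inactive.
With repressor CilA bound, *gorA* is not transcribed.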